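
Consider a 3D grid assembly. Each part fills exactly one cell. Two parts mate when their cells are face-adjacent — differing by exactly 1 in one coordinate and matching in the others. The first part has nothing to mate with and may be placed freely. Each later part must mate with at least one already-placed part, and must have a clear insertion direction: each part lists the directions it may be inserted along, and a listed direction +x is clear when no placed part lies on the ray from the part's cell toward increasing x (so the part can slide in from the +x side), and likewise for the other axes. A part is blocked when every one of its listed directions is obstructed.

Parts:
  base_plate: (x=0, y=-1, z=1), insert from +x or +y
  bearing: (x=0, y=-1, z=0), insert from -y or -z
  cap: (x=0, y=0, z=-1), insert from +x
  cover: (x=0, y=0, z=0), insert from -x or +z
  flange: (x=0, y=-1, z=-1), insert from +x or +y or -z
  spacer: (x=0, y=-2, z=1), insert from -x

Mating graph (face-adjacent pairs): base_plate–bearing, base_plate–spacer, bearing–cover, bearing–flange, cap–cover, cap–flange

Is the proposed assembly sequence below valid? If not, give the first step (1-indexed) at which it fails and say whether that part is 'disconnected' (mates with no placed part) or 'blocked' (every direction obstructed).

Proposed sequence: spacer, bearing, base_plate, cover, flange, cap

Invalid at step 2 (disconnected)

1. spacer@(0, -2, 1) [-x clear] — {spacer}
2. bearing@(0, -1, 0) — no placed neighbour ⇒ disconnected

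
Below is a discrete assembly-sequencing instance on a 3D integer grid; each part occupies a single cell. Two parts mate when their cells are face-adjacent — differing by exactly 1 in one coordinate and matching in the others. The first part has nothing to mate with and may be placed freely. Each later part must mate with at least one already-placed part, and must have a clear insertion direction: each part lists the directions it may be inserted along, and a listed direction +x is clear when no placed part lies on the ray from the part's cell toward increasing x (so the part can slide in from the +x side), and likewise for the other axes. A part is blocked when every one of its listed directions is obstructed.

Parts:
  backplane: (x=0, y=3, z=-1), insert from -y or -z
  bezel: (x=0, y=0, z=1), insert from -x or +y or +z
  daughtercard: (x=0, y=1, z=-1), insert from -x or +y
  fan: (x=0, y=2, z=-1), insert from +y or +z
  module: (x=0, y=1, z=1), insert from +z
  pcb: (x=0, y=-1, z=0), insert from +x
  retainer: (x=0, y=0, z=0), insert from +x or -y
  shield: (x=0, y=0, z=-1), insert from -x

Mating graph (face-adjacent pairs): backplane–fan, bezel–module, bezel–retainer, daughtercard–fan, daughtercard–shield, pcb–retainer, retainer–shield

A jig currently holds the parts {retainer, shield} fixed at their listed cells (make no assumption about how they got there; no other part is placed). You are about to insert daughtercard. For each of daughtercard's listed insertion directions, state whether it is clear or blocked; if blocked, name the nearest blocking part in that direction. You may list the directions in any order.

-x: ray from daughtercard(0, 1, -1) has no placed part ⇒ clear
+y: ray from daughtercard(0, 1, -1) has no placed part ⇒ clear

+y: clear; -x: clear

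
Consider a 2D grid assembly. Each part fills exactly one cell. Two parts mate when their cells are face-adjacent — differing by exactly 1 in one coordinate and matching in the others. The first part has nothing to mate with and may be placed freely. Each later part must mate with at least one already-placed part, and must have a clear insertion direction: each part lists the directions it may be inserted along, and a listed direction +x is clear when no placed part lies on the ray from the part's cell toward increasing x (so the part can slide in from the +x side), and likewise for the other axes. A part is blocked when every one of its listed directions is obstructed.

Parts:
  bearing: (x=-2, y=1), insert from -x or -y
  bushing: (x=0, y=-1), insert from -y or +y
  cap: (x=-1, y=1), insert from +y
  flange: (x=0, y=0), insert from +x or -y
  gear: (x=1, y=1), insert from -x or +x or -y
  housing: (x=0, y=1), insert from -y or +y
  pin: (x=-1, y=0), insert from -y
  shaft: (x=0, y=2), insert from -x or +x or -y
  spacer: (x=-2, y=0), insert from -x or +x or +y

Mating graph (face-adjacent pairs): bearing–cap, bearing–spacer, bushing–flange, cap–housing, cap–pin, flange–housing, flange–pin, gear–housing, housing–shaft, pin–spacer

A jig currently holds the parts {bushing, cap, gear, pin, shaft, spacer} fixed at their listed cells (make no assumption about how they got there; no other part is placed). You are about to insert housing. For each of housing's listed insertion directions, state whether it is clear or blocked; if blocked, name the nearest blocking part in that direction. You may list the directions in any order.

+y: blocked by shaft; -y: blocked by bushing

-y: nearest on ray is bushing@(0, -1) ⇒ blocked
+y: nearest on ray is shaft@(0, 2) ⇒ blocked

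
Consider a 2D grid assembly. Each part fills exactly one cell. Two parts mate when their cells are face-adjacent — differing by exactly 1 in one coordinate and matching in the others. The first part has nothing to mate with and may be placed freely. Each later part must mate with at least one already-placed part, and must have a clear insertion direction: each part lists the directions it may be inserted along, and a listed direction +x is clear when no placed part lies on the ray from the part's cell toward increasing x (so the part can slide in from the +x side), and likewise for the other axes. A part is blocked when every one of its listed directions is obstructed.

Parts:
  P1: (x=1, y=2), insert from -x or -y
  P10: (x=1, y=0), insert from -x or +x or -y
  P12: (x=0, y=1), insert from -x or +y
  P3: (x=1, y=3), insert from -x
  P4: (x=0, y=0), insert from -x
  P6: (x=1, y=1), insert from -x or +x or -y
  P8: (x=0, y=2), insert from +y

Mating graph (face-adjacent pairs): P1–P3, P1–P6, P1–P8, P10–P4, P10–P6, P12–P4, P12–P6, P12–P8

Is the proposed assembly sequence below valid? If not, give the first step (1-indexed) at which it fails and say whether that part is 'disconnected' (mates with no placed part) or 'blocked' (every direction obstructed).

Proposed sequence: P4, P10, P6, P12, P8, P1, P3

Invalid at step 6 (blocked)

1. P4@(0, 0) [-x clear] — {P4}
2. P10@(1, 0) [+x clear] — {P10, P4}
3. P6@(1, 1) [-x clear] — {P10, P4, P6}
4. P12@(0, 1) [-x clear] — {P10, P12, P4, P6}
5. P8@(0, 2) [+y clear] — {P10, P12, P4, P6, P8}
6. P1@(1, 2) — -x/-y all obstructed ⇒ blocked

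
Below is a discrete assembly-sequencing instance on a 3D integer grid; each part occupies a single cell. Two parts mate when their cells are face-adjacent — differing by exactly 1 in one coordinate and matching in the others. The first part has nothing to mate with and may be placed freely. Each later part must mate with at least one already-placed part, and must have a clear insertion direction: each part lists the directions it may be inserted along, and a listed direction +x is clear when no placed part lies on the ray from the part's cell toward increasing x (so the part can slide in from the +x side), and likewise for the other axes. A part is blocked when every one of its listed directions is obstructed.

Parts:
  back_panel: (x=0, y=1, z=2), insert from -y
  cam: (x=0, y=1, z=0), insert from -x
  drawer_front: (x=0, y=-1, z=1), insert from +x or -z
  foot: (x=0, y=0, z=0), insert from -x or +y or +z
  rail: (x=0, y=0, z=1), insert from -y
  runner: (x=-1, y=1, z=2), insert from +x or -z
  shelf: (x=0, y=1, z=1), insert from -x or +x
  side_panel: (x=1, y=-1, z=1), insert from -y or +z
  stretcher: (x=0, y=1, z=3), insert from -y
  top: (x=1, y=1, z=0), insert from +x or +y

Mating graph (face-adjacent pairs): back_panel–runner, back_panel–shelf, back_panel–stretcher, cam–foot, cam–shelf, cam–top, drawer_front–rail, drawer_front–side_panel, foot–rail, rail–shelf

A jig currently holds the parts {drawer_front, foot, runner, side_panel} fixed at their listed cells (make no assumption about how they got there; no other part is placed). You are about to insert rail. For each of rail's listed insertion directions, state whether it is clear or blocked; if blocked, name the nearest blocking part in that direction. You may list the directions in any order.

-y: nearest on ray is drawer_front@(0, -1, 1) ⇒ blocked

-y: blocked by drawer_front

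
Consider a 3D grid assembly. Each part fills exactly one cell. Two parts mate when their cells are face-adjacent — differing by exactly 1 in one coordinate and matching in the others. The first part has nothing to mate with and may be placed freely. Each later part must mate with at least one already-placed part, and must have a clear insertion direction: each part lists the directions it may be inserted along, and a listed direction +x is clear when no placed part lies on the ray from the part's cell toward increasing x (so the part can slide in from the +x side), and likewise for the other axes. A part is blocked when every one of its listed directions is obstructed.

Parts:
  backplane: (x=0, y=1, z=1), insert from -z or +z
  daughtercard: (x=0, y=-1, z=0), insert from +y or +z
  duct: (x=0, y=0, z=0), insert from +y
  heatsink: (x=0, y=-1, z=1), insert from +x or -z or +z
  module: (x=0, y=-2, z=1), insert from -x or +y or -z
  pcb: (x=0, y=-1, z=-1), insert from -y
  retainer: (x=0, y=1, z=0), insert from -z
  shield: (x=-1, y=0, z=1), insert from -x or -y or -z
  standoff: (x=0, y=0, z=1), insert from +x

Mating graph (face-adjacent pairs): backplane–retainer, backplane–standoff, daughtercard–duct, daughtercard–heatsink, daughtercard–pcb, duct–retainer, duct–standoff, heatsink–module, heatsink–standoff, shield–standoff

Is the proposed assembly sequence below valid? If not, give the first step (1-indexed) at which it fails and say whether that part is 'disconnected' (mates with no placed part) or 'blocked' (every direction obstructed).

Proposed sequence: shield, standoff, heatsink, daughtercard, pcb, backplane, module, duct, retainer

1. shield@(-1, 0, 1) [-x clear] — {shield}
2. standoff@(0, 0, 1) [+x clear] — {shield, standoff}
3. heatsink@(0, -1, 1) [+x clear] — {heatsink, shield, standoff}
4. daughtercard@(0, -1, 0) [+y clear] — {daughtercard, heatsink, shield, standoff}
5. pcb@(0, -1, -1) [-y clear] — {daughtercard, heatsink, pcb, shield, standoff}
6. backplane@(0, 1, 1) [-z clear] — {backplane, daughtercard, heatsink, pcb, shield, standoff}
7. module@(0, -2, 1) [-x clear] — {backplane, daughtercard, heatsink, module, pcb, shield, standoff}
8. duct@(0, 0, 0) [+y clear] — {backplane, daughtercard, duct, heatsink, module, pcb, shield, standoff}
9. retainer@(0, 1, 0) [-z clear] — {backplane, daughtercard, duct, heatsink, module, pcb, retainer, shield, standoff}

Valid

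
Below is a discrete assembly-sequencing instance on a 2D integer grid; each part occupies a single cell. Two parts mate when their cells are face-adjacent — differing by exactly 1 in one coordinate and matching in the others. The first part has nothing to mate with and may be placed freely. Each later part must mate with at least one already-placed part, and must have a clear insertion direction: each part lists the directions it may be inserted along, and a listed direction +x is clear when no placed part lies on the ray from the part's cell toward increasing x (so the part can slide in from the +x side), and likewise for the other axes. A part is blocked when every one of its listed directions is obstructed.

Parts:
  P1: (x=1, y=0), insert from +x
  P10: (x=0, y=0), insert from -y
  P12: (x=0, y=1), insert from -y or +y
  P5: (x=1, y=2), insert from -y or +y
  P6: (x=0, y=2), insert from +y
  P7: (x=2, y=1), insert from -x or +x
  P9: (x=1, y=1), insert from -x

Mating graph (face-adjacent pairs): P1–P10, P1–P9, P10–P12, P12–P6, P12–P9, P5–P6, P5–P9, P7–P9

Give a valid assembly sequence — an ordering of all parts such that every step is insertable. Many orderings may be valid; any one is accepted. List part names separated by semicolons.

1. P1@(1, 0) [+x clear] — {P1}
2. P10@(0, 0) [-y clear] — {P1, P10}
3. P9@(1, 1) [-x clear] — {P1, P10, P9}
4. P12@(0, 1) [+y clear] — {P1, P10, P12, P9}
5. P6@(0, 2) [+y clear] — {P1, P10, P12, P6, P9}
6. P7@(2, 1) [+x clear] — {P1, P10, P12, P6, P7, P9}
7. P5@(1, 2) [+y clear] — {P1, P10, P12, P5, P6, P7, P9}

P1; P10; P9; P12; P6; P7; P5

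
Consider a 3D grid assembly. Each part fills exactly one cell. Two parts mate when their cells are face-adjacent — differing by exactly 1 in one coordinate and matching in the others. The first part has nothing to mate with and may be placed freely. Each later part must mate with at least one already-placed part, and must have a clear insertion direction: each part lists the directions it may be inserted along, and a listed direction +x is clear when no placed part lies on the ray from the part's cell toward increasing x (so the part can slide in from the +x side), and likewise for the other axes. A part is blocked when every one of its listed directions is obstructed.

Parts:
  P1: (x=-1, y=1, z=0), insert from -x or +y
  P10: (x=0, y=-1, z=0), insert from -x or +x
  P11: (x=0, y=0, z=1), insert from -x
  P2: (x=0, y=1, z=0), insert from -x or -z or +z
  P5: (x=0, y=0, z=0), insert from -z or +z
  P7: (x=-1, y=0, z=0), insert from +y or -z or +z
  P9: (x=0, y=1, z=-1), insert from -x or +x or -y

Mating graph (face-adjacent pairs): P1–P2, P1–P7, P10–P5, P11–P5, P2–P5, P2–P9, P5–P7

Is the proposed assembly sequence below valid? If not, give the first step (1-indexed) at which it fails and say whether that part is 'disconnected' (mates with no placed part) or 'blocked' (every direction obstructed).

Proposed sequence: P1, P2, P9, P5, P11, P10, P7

1. P1@(-1, 1, 0) [-x clear] — {P1}
2. P2@(0, 1, 0) [-z clear] — {P1, P2}
3. P9@(0, 1, -1) [-x clear] — {P1, P2, P9}
4. P5@(0, 0, 0) [-z clear] — {P1, P2, P5, P9}
5. P11@(0, 0, 1) [-x clear] — {P1, P11, P2, P5, P9}
6. P10@(0, -1, 0) [-x clear] — {P1, P10, P11, P2, P5, P9}
7. P7@(-1, 0, 0) [-z clear] — {P1, P10, P11, P2, P5, P7, P9}

Valid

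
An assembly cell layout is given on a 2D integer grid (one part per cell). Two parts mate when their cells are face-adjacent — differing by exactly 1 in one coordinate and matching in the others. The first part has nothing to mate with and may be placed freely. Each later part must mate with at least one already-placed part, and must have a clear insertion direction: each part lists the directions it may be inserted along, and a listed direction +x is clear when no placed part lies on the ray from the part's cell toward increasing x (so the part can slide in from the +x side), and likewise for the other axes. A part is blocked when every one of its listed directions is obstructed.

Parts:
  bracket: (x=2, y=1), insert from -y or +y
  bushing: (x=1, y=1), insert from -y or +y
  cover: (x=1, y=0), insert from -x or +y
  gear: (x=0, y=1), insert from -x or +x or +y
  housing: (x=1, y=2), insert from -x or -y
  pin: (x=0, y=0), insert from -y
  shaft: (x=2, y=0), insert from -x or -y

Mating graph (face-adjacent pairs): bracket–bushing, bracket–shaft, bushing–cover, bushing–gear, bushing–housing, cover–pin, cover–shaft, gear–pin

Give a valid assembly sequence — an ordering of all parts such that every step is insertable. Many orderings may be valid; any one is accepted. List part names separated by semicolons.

gear; pin; cover; shaft; bracket; bushing; housing

1. gear@(0, 1) [-x clear] — {gear}
2. pin@(0, 0) [-y clear] — {gear, pin}
3. cover@(1, 0) [+y clear] — {cover, gear, pin}
4. shaft@(2, 0) [-y clear] — {cover, gear, pin, shaft}
5. bracket@(2, 1) [+y clear] — {bracket, cover, gear, pin, shaft}
6. bushing@(1, 1) [+y clear] — {bracket, bushing, cover, gear, pin, shaft}
7. housing@(1, 2) [-x clear] — {bracket, bushing, cover, gear, housing, pin, shaft}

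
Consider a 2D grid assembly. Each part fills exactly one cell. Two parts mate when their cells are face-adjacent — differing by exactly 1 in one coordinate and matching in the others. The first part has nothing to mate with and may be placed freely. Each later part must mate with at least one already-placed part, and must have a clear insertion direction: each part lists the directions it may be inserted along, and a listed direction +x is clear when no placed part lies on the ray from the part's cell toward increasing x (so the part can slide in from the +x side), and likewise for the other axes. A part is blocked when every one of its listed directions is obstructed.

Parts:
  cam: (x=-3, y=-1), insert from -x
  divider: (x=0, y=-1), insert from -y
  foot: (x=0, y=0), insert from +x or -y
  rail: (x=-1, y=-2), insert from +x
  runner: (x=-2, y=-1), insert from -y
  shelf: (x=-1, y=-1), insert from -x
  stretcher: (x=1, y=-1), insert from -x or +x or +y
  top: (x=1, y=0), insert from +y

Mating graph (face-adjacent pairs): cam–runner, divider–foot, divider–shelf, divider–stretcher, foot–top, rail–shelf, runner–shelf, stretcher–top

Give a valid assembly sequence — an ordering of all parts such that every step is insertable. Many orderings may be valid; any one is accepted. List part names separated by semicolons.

1. rail@(-1, -2) [+x clear] — {rail}
2. shelf@(-1, -1) [-x clear] — {rail, shelf}
3. runner@(-2, -1) [-y clear] — {rail, runner, shelf}
4. cam@(-3, -1) [-x clear] — {cam, rail, runner, shelf}
5. divider@(0, -1) [-y clear] — {cam, divider, rail, runner, shelf}
6. foot@(0, 0) [+x clear] — {cam, divider, foot, rail, runner, shelf}
7. top@(1, 0) [+y clear] — {cam, divider, foot, rail, runner, shelf, top}
8. stretcher@(1, -1) [+x clear] — {cam, divider, foot, rail, runner, shelf, stretcher, top}

rail; shelf; runner; cam; divider; foot; top; stretcher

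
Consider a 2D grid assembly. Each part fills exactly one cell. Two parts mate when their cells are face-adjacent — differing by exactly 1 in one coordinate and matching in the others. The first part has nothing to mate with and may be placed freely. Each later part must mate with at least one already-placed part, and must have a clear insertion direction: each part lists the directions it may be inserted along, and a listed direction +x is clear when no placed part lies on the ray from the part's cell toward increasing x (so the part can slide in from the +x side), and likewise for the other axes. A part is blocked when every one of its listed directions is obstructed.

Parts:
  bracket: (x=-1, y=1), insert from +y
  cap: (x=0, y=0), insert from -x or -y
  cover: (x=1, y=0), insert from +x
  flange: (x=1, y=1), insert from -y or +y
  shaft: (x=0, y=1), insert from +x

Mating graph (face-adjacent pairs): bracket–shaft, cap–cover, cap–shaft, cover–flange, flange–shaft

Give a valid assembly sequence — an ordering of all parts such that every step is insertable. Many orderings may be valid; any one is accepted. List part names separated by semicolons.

1. shaft@(0, 1) [+x clear] — {shaft}
2. flange@(1, 1) [-y clear] — {flange, shaft}
3. cap@(0, 0) [-x clear] — {cap, flange, shaft}
4. bracket@(-1, 1) [+y clear] — {bracket, cap, flange, shaft}
5. cover@(1, 0) [+x clear] — {bracket, cap, cover, flange, shaft}

shaft; flange; cap; bracket; cover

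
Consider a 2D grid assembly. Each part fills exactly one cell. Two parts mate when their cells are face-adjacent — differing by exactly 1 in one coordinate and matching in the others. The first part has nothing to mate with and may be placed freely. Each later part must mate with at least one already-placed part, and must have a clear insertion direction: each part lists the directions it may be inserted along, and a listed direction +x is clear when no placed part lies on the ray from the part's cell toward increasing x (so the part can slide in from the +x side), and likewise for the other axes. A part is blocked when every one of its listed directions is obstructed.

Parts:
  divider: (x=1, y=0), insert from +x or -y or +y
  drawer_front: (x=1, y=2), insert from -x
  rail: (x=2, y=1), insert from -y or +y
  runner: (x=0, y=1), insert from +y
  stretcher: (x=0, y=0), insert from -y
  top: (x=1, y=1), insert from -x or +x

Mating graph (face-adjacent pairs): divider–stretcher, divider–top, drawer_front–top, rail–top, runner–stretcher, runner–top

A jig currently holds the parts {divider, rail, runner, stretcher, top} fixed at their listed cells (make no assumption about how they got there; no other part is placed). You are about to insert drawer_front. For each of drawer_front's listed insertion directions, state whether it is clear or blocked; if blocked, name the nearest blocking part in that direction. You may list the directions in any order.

-x: clear

-x: ray from drawer_front(1, 2) has no placed part ⇒ clear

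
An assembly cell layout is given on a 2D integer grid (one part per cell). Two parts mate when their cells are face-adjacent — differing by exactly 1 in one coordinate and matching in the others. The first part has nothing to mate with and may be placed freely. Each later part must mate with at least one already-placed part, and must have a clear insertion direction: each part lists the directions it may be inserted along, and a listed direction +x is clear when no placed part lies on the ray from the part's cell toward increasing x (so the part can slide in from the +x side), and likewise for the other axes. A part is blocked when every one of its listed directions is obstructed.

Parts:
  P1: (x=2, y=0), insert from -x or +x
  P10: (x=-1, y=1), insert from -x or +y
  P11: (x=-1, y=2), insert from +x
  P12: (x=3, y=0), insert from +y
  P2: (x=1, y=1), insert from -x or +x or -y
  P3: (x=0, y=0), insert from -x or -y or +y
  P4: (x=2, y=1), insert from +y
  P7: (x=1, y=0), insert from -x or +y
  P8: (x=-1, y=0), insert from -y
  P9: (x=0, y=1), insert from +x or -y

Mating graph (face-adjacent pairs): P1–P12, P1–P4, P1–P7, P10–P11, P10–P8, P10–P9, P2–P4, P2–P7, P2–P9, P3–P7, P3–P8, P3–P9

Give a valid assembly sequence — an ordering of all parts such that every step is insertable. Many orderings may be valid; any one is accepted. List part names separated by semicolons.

1. P1@(2, 0) [-x clear] — {P1}
2. P4@(2, 1) [+y clear] — {P1, P4}
3. P2@(1, 1) [-x clear] — {P1, P2, P4}
4. P7@(1, 0) [-x clear] — {P1, P2, P4, P7}
5. P12@(3, 0) [+y clear] — {P1, P12, P2, P4, P7}
6. P9@(0, 1) [-y clear] — {P1, P12, P2, P4, P7, P9}
7. P10@(-1, 1) [-x clear] — {P1, P10, P12, P2, P4, P7, P9}
8. P3@(0, 0) [-x clear] — {P1, P10, P12, P2, P3, P4, P7, P9}
9. P8@(-1, 0) [-y clear] — {P1, P10, P12, P2, P3, P4, P7, P8, P9}
10. P11@(-1, 2) [+x clear] — {P1, P10, P11, P12, P2, P3, P4, P7, P8, P9}

P1; P4; P2; P7; P12; P9; P10; P3; P8; P11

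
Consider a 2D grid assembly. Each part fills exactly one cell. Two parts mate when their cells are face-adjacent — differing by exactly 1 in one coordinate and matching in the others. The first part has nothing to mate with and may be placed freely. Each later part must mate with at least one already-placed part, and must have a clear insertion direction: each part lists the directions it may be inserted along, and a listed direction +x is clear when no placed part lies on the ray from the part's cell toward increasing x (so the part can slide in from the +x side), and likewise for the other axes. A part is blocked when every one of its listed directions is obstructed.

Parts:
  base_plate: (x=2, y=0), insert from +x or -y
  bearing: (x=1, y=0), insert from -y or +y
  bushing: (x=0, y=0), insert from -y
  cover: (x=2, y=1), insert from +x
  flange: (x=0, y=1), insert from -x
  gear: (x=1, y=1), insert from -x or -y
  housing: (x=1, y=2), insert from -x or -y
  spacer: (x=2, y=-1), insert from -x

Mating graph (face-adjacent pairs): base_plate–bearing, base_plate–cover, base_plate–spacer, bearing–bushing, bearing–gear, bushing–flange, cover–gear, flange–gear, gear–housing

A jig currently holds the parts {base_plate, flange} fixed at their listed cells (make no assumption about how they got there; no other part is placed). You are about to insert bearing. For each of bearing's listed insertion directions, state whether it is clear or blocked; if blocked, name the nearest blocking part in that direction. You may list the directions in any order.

+y: clear; -y: clear

-y: ray from bearing(1, 0) has no placed part ⇒ clear
+y: ray from bearing(1, 0) has no placed part ⇒ clear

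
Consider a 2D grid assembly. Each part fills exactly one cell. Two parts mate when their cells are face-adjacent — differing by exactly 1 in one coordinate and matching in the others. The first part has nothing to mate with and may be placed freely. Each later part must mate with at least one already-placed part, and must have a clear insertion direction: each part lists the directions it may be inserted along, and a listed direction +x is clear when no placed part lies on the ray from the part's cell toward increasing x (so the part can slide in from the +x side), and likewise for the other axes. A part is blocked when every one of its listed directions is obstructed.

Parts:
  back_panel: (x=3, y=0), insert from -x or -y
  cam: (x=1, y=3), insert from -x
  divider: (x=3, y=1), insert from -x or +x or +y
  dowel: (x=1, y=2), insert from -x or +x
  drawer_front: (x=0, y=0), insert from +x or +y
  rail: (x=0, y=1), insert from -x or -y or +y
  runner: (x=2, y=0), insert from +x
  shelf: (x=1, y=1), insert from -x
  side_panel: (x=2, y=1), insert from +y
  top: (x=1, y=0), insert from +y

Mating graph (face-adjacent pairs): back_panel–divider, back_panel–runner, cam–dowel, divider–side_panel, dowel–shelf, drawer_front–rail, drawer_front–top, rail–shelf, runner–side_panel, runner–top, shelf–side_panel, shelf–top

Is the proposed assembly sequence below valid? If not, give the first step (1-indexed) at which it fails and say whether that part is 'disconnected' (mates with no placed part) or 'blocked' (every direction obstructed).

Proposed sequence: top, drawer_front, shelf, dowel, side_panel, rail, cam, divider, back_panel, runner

Invalid at step 10 (blocked)

1. top@(1, 0) [+y clear] — {top}
2. drawer_front@(0, 0) [+y clear] — {drawer_front, top}
3. shelf@(1, 1) [-x clear] — {drawer_front, shelf, top}
4. dowel@(1, 2) [-x clear] — {dowel, drawer_front, shelf, top}
5. side_panel@(2, 1) [+y clear] — {dowel, drawer_front, shelf, side_panel, top}
6. rail@(0, 1) [-x clear] — {dowel, drawer_front, rail, shelf, side_panel, top}
7. cam@(1, 3) [-x clear] — {cam, dowel, drawer_front, rail, shelf, side_panel, top}
8. divider@(3, 1) [+x clear] — {cam, divider, dowel, drawer_front, rail, shelf, side_panel, top}
9. back_panel@(3, 0) [-y clear] — {back_panel, cam, divider, dowel, drawer_front, rail, shelf, side_panel, top}
10. runner@(2, 0) — +x all obstructed ⇒ blocked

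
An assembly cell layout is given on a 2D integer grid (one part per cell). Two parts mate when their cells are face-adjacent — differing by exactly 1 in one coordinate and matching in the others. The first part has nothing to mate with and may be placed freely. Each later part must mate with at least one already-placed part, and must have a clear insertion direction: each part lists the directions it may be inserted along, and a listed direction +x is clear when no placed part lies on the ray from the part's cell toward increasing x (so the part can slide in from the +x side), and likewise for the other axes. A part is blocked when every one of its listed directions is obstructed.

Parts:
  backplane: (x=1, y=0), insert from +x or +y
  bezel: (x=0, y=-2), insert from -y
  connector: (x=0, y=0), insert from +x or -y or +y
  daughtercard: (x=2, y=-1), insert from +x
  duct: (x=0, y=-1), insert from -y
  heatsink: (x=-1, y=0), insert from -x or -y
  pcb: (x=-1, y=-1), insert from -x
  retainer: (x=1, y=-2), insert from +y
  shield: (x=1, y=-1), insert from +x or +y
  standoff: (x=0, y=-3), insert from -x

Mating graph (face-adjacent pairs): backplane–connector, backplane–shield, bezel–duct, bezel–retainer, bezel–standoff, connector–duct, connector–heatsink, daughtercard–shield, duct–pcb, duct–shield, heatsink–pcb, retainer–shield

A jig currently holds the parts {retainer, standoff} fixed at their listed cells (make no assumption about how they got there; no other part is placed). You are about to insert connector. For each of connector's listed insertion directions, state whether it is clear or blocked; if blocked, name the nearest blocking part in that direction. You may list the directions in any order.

+x: ray from connector(0, 0) has no placed part ⇒ clear
-y: nearest on ray is standoff@(0, -3) ⇒ blocked
+y: ray from connector(0, 0) has no placed part ⇒ clear

+x: clear; +y: clear; -y: blocked by standoff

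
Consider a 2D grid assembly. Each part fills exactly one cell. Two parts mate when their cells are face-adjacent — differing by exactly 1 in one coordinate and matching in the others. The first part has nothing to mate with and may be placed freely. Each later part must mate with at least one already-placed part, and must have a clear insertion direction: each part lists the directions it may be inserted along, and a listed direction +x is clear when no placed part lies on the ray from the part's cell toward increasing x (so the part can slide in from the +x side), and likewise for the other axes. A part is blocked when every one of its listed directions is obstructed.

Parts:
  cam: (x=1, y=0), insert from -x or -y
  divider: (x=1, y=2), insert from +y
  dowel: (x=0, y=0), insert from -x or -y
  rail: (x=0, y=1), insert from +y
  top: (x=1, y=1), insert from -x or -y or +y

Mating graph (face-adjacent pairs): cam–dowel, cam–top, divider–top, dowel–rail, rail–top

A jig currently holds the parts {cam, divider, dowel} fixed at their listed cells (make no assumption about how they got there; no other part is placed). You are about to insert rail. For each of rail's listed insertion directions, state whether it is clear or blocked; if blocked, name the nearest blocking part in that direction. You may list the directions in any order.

+y: clear

+y: ray from rail(0, 1) has no placed part ⇒ clear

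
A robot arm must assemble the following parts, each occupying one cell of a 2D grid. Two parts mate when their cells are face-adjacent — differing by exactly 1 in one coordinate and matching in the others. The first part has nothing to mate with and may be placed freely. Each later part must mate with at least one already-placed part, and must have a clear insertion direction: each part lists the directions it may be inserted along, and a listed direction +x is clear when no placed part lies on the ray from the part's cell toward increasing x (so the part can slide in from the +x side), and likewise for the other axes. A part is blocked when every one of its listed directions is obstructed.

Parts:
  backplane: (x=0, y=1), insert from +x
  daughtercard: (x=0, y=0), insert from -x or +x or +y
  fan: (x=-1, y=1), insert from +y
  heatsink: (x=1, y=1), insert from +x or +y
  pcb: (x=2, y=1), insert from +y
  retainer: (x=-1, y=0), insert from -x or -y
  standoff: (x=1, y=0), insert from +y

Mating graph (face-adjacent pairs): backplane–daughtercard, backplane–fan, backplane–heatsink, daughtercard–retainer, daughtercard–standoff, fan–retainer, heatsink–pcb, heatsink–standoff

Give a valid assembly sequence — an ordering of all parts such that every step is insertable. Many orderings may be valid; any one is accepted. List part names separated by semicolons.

retainer; fan; backplane; daughtercard; standoff; heatsink; pcb

1. retainer@(-1, 0) [-x clear] — {retainer}
2. fan@(-1, 1) [+y clear] — {fan, retainer}
3. backplane@(0, 1) [+x clear] — {backplane, fan, retainer}
4. daughtercard@(0, 0) [+x clear] — {backplane, daughtercard, fan, retainer}
5. standoff@(1, 0) [+y clear] — {backplane, daughtercard, fan, retainer, standoff}
6. heatsink@(1, 1) [+x clear] — {backplane, daughtercard, fan, heatsink, retainer, standoff}
7. pcb@(2, 1) [+y clear] — {backplane, daughtercard, fan, heatsink, pcb, retainer, standoff}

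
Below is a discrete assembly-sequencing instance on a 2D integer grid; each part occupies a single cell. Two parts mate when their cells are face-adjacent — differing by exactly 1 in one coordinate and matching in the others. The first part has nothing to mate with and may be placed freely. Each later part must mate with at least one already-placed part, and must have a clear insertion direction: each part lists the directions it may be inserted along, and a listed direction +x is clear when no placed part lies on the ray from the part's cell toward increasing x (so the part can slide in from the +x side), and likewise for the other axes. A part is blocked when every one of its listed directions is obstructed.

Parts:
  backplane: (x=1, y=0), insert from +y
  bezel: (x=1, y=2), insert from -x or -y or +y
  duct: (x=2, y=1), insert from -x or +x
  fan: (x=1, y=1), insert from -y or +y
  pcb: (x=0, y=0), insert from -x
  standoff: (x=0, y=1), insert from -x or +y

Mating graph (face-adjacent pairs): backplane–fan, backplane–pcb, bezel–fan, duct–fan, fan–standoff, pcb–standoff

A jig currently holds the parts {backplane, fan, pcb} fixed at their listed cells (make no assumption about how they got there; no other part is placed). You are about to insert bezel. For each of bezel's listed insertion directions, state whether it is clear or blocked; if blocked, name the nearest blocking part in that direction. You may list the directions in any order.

+y: clear; -x: clear; -y: blocked by fan

-x: ray from bezel(1, 2) has no placed part ⇒ clear
-y: nearest on ray is fan@(1, 1) ⇒ blocked
+y: ray from bezel(1, 2) has no placed part ⇒ clear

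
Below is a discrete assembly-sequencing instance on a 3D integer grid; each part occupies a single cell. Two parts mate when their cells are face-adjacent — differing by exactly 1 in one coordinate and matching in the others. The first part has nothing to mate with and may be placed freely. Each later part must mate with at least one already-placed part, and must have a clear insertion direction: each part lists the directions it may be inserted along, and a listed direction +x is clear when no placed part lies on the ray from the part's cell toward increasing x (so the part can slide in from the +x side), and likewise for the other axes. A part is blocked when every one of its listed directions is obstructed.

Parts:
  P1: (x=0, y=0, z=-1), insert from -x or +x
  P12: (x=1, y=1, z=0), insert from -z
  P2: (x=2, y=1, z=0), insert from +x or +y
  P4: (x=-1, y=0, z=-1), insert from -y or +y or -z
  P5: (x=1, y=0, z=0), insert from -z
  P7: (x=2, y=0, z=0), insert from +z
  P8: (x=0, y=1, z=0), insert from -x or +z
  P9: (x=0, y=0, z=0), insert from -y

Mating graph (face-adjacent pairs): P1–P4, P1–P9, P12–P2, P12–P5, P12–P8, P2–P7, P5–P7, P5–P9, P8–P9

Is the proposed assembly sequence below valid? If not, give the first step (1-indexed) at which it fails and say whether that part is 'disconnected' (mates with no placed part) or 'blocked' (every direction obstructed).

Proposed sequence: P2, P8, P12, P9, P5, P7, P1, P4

1. P2@(2, 1, 0) [+x clear] — {P2}
2. P8@(0, 1, 0) — no placed neighbour ⇒ disconnected

Invalid at step 2 (disconnected)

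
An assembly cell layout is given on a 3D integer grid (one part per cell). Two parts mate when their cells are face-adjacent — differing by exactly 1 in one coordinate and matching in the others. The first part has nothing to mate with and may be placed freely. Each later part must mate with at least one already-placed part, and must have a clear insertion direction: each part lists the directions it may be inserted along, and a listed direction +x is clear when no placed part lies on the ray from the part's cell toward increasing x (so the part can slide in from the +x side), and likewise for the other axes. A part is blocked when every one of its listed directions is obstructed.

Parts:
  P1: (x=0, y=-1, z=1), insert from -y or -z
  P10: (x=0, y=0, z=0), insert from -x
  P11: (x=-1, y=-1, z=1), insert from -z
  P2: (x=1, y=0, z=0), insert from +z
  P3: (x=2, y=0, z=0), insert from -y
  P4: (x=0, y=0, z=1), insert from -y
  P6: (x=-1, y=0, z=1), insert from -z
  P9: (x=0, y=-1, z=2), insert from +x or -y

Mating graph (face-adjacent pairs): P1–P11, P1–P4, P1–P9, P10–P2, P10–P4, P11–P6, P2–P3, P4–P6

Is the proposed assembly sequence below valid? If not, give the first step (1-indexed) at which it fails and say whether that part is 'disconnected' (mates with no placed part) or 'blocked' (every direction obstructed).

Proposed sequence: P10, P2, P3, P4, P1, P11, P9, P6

Valid

1. P10@(0, 0, 0) [-x clear] — {P10}
2. P2@(1, 0, 0) [+z clear] — {P10, P2}
3. P3@(2, 0, 0) [-y clear] — {P10, P2, P3}
4. P4@(0, 0, 1) [-y clear] — {P10, P2, P3, P4}
5. P1@(0, -1, 1) [-y clear] — {P1, P10, P2, P3, P4}
6. P11@(-1, -1, 1) [-z clear] — {P1, P10, P11, P2, P3, P4}
7. P9@(0, -1, 2) [+x clear] — {P1, P10, P11, P2, P3, P4, P9}
8. P6@(-1, 0, 1) [-z clear] — {P1, P10, P11, P2, P3, P4, P6, P9}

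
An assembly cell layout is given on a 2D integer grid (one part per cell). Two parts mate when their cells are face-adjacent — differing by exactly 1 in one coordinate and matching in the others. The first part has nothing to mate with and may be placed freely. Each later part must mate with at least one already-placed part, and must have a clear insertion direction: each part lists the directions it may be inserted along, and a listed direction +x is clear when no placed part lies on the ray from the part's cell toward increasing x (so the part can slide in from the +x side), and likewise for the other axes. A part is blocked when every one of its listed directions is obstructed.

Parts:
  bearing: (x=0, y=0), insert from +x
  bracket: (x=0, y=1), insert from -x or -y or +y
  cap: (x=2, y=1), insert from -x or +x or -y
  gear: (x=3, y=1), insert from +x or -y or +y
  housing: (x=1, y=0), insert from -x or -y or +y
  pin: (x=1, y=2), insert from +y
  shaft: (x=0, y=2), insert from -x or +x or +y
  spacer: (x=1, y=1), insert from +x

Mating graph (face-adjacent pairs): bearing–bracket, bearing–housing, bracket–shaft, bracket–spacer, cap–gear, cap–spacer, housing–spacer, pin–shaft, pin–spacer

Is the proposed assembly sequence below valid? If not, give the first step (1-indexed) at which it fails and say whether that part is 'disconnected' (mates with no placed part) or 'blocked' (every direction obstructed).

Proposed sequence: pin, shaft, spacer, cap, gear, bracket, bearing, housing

Valid

1. pin@(1, 2) [+y clear] — {pin}
2. shaft@(0, 2) [-x clear] — {pin, shaft}
3. spacer@(1, 1) [+x clear] — {pin, shaft, spacer}
4. cap@(2, 1) [+x clear] — {cap, pin, shaft, spacer}
5. gear@(3, 1) [+x clear] — {cap, gear, pin, shaft, spacer}
6. bracket@(0, 1) [-x clear] — {bracket, cap, gear, pin, shaft, spacer}
7. bearing@(0, 0) [+x clear] — {bearing, bracket, cap, gear, pin, shaft, spacer}
8. housing@(1, 0) [-y clear] — {bearing, bracket, cap, gear, housing, pin, shaft, spacer}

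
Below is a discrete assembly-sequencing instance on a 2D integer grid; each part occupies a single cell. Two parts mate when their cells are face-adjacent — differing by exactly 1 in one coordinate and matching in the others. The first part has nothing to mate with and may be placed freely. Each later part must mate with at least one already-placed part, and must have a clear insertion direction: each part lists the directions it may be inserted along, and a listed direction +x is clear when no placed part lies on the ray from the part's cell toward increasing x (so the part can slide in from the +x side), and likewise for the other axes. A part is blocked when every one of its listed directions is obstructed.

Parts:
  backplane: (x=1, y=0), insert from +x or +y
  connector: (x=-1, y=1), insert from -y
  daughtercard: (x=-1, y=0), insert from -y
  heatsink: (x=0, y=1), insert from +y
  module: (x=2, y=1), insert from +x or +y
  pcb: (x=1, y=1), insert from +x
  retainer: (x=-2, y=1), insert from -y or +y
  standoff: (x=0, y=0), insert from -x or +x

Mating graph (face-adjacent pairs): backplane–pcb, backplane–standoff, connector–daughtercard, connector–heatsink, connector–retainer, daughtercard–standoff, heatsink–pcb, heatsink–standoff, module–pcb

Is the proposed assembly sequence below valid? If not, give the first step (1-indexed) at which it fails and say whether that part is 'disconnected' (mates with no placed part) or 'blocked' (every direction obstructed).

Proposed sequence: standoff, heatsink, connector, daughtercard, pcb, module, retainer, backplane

Valid

1. standoff@(0, 0) [-x clear] — {standoff}
2. heatsink@(0, 1) [+y clear] — {heatsink, standoff}
3. connector@(-1, 1) [-y clear] — {connector, heatsink, standoff}
4. daughtercard@(-1, 0) [-y clear] — {connector, daughtercard, heatsink, standoff}
5. pcb@(1, 1) [+x clear] — {connector, daughtercard, heatsink, pcb, standoff}
6. module@(2, 1) [+x clear] — {connector, daughtercard, heatsink, module, pcb, standoff}
7. retainer@(-2, 1) [-y clear] — {connector, daughtercard, heatsink, module, pcb, retainer, standoff}
8. backplane@(1, 0) [+x clear] — {backplane, connector, daughtercard, heatsink, module, pcb, retainer, standoff}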